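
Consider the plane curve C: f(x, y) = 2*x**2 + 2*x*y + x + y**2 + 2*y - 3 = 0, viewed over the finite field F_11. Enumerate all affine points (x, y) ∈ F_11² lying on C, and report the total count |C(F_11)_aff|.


Affine F_11-points: {(0, 1), (0, 8), (1, 0), (1, 7), (3, 4), (3, 10), (4, 0), (4, 1), (8, 7), (8, 8), (9, 4), (9, 9)}; count = 12.

For each of the 121 pairs (x, y) ∈ F_11², evaluate f(x, y) mod 11. Record the zeros.
  x = 0: [0↦8, 1↦0, 2↦5, 3↦1, 4↦10, 5↦10, 6↦1, 7↦5, 8↦0, 9↦8, 10↦7]  zeros at y ∈ {1, 8}
  x = 1: [0↦0, 1↦5, 2↦1, 3↦10, 4↦10, 5↦1, 6↦5, 7↦0, 8↦8, 9↦7, 10↦8]  zeros at y ∈ {0, 7}
  x = 2: [0↦7, 1↦3, 2↦1, 3↦1, 4↦3, 5↦7, 6↦2, 7↦10, 8↦9, 9↦10, 10↦2]  zeros at y ∈ ∅
  x = 3: [0↦7, 1↦5, 2↦5, 3↦7, 4↦0, 5↦6, 6↦3, 7↦2, 8↦3, 9↦6, 10↦0]  zeros at y ∈ {4, 10}
  x = 4: [0↦0, 1↦0, 2↦2, 3↦6, 4↦1, 5↦9, 6↦8, 7↦9, 8↦1, 9↦6, 10↦2]  zeros at y ∈ {0, 1}
  x = 5: [0↦8, 1↦10, 2↦3, 3↦9, 4↦6, 5↦5, 6↦6, 7↦9, 8↦3, 9↦10, 10↦8]  zeros at y ∈ ∅
  x = 6: [0↦9, 1↦2, 2↦8, 3↦5, 4↦4, 5↦5, 6↦8, 7↦2, 8↦9, 9↦7, 10↦7]  zeros at y ∈ ∅
  x = 7: [0↦3, 1↦9, 2↦6, 3↦5, 4↦6, 5↦9, 6↦3, 7↦10, 8↦8, 9↦8, 10↦10]  zeros at y ∈ ∅
  x = 8: [0↦1, 1↦9, 2↦8, 3↦9, 4↦1, 5↦6, 6↦2, 7↦0, 8↦0, 9↦2, 10↦6]  zeros at y ∈ {7, 8}
  x = 9: [0↦3, 1↦2, 2↦3, 3↦6, 4↦0, 5↦7, 6↦5, 7↦5, 8↦7, 9↦0, 10↦6]  zeros at y ∈ {4, 9}
  x = 10: [0↦9, 1↦10, 2↦2, 3↦7, 4↦3, 5↦1, 6↦1, 7↦3, 8↦7, 9↦2, 10↦10]  zeros at y ∈ ∅
Collecting zeros: affine points = {(0, 1), (0, 8), (1, 0), (1, 7), (3, 4), (3, 10), (4, 0), (4, 1), (8, 7), (8, 8), (9, 4), (9, 9)}.
Total count |C(F_11)_aff| = 12.


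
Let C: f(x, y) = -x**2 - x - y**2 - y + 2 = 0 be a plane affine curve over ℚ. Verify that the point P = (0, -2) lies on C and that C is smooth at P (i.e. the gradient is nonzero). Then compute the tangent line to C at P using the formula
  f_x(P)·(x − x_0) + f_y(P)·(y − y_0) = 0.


Tangent line at P: -x + 3*y + 6 = 0.

Step 1: f(0, -2) = 0, so P lies on C.
Step 2: partial derivatives
  f_x(x, y) = -2*x - 1, f_y(x, y) = -2*y - 1.
  f_x(P) = -1, f_y(P) = 3 (gradient nonzero, so P is smooth).
Step 3: tangent line at P: -1·(x − 0) + 3·(y − -2) = 0.
Expanding: -x + 3*y + 6 = 0.


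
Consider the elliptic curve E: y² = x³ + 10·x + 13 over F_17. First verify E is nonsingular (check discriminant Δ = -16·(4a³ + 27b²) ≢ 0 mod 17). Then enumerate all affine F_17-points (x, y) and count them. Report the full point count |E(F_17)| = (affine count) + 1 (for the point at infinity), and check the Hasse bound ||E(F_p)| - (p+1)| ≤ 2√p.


Affine points = {(0, 8), (0, 9), (3, 6), (3, 11), (4, 7), (4, 10), (5, 1), (5, 16), (6, 0), (7, 1), (7, 16), (9, 4), (9, 13), (10, 5), (10, 12), (11, 3), (11, 14), (12, 5), (12, 12), (15, 6), (15, 11), (16, 6), (16, 11)}; affine count = 23; |E(F_17)| = 24.

Discriminant check: Δ ∝ 4a³ + 27b² = 4·10³ + 27·13² = 4·1000 + 27·169 ≡ 12 (mod 17). Nonzero ⇒ E is nonsingular.
For each x ∈ F_17, compute rhs = x³ + 10·x + 13 mod 17, then count y ∈ F_17 with y² ≡ rhs.
  x = 0: rhs = 13, matching y values: 8, 9 (2 points).
  x = 1: rhs = 7, matching y values: none (0 points).
  x = 2: rhs = 7, matching y values: none (0 points).
  x = 3: rhs = 2, matching y values: 6, 11 (2 points).
  x = 4: rhs = 15, matching y values: 7, 10 (2 points).
  x = 5: rhs = 1, matching y values: 1, 16 (2 points).
  x = 6: rhs = 0, matching y values: 0 (1 points).
  x = 7: rhs = 1, matching y values: 1, 16 (2 points).
  x = 8: rhs = 10, matching y values: none (0 points).
  x = 9: rhs = 16, matching y values: 4, 13 (2 points).
  x = 10: rhs = 8, matching y values: 5, 12 (2 points).
  x = 11: rhs = 9, matching y values: 3, 14 (2 points).
  x = 12: rhs = 8, matching y values: 5, 12 (2 points).
  x = 13: rhs = 11, matching y values: none (0 points).
  x = 14: rhs = 7, matching y values: none (0 points).
  x = 15: rhs = 2, matching y values: 6, 11 (2 points).
  x = 16: rhs = 2, matching y values: 6, 11 (2 points).
Total affine count: 23.
Full point count |E(F_17)| = 23 + 1 = 24.
Hasse bound: |24 − (17+1)| = |6| = 6 ≤ 2√17 ≈ 8.2462 ✓.


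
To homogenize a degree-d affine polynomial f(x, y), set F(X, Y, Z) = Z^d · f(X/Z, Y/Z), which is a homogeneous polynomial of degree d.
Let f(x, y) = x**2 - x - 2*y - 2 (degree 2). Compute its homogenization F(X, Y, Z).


F(X, Y, Z) = X**2 - X*Z - 2*Y*Z - 2*Z**2

deg(f) = 2.
Substitute x = X/Z, y = Y/Z into f, then multiply by Z^2.
  monomial 1·x^2·y^0 ↦ 1·X^2·Y^0·Z^0.
  monomial -1·x^1·y^0 ↦ -1·X^1·Y^0·Z^1.
  monomial -2·x^0·y^1 ↦ -2·X^0·Y^1·Z^1.
  monomial -2·x^0·y^0 ↦ -2·X^0·Y^0·Z^2.
Collecting: F(X, Y, Z) = X**2 - X*Z - 2*Y*Z - 2*Z**2.


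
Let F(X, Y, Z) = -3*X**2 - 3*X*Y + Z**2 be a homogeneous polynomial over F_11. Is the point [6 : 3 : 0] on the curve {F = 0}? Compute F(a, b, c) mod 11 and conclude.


F(6,3,0) ≡ 3 (mod 11); P is NOT on the curve.

Evaluate F(6, 3, 0) term-by-term (mod 11).
  -3*X**2 ↦ -3·36·1·1 = -108
  -3*X*Y ↦ -3·6·3·1 = -54
  Z**2 ↦ 1·1·1·0 = 0
Sum: F(6, 3, 0) = (-108) + (-54) + (0) = -162.
Reducing mod 11: -162 ≡ 3 (mod 11).
Since F(a, b, c) ≡ 3 ≠ 0 (mod 11), P does NOT lie on the curve.


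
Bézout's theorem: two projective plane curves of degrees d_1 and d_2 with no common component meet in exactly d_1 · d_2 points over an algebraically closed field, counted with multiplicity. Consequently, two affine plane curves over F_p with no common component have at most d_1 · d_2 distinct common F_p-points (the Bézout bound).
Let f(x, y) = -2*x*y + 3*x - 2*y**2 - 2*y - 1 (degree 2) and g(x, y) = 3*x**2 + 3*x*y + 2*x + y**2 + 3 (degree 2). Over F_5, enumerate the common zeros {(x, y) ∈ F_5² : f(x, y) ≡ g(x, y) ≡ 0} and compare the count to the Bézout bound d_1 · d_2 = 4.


Common zeros: {(2, 2)}; count = 1; Bézout bound = 4.

deg(f) = 2, deg(g) = 2, so Bézout bound = 4.
Scan x ∈ F_5. For each x, list the y ∈ F_5 with f(x, y) ≡ 0 and those with g(x, y) ≡ 0 (mod 5); the common zeros in that column are the intersection.
  x = 0: f ≡ 0 at y ∈ {1, 3}; g ≡ 0 at y ∈ ∅; common: ∅.
  x = 1: f ≡ 0 at y ∈ ∅; g ≡ 0 at y ∈ ∅; common: ∅.
  x = 2: f ≡ 0 at y ∈ {0, 2}; g ≡ 0 at y ∈ {2}; common: {2}.
  x = 3: f ≡ 0 at y ∈ ∅; g ≡ 0 at y ∈ ∅; common: ∅.
  x = 4: f ≡ 0 at y ∈ ∅; g ≡ 0 at y ∈ ∅; common: ∅.
Collecting: common zeros = {(2, 2)}, so the count is 1.
Comparison with the Bézout bound: 1 ≤ 4 = deg(f)·deg(g), as expected for curves with no common component (the affine F_5-count falls short of the bound because intersections may lie at infinity, over extension fields, or carry multiplicity).


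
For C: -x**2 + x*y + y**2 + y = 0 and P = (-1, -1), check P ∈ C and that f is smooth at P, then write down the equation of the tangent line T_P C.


Tangent line at P: x - 2*y - 1 = 0.

Step 1: f(-1, -1) = 0, so P lies on C.
Step 2: partial derivatives
  f_x(x, y) = -2*x + y, f_y(x, y) = x + 2*y + 1.
  f_x(P) = 1, f_y(P) = -2 (gradient nonzero, so P is smooth).
Step 3: tangent line at P: 1·(x − -1) + -2·(y − -1) = 0.
Expanding: x - 2*y - 1 = 0.


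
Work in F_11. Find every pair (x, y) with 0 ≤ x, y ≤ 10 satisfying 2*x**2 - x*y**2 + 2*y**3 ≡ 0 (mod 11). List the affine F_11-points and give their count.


Affine F_11-points: {(0, 0), (2, 3), (3, 2), (4, 9), (8, 3), (9, 5), (9, 7), (9, 9), (10, 2), (10, 7)}; count = 10.

For each of the 121 pairs (x, y) ∈ F_11², evaluate f(x, y) mod 11. Record the zeros.
  x = 0: [0↦0, 1↦2, 2↦5, 3↦10, 4↦7, 5↦8, 6↦3, 7↦4, 8↦1, 9↦6, 10↦9]  zeros at y ∈ {0}
  x = 1: [0↦2, 1↦3, 2↦3, 3↦3, 4↦4, 5↦7, 6↦2, 7↦1, 8↦5, 9↦4, 10↦10]  zeros at y ∈ ∅
  x = 2: [0↦8, 1↦8, 2↦5, 3↦0, 4↦5, 5↦10, 6↦5, 7↦2, 8↦2, 9↦6, 10↦4]  zeros at y ∈ {3}
  x = 3: [0↦7, 1↦6, 2↦0, 3↦1, 4↦10, 5↦6, 6↦1, 7↦7, 8↦3, 9↦1, 10↦2]  zeros at y ∈ {2}
  x = 4: [0↦10, 1↦8, 2↦10, 3↦6, 4↦8, 5↦6, 6↦1, 7↦5, 8↦8, 9↦0, 10↦4]  zeros at y ∈ {9}
  x = 5: [0↦6, 1↦3, 2↦2, 3↦4, 4↦10, 5↦10, 6↦5, 7↦7, 8↦6, 9↦3, 10↦10]  zeros at y ∈ ∅
  x = 6: [0↦6, 1↦2, 2↦9, 3↦6, 4↦5, 5↦7, 6↦2, 7↦2, 8↦8, 9↦10, 10↦9]  zeros at y ∈ ∅
  x = 7: [0↦10, 1↦5, 2↦9, 3↦1, 4↦4, 5↦8, 6↦3, 7↦1, 8↦3, 9↦10, 10↦1]  zeros at y ∈ ∅
  x = 8: [0↦7, 1↦1, 2↦2, 3↦0, 4↦7, 5↦2, 6↦8, 7↦4, 8↦2, 9↦3, 10↦8]  zeros at y ∈ {3}
  x = 9: [0↦8, 1↦1, 2↦10, 3↦3, 4↦3, 5↦0, 6↦6, 7↦0, 8↦5, 9↦0, 10↦8]  zeros at y ∈ {5, 7, 9}
  x = 10: [0↦2, 1↦5, 2↦0, 3↦10, 4↦3, 5↦2, 6↦8, 7↦0, 8↦1, 9↦1, 10↦1]  zeros at y ∈ {2, 7}
Collecting zeros: affine points = {(0, 0), (2, 3), (3, 2), (4, 9), (8, 3), (9, 5), (9, 7), (9, 9), (10, 2), (10, 7)}.
Total count |C(F_11)_aff| = 10.


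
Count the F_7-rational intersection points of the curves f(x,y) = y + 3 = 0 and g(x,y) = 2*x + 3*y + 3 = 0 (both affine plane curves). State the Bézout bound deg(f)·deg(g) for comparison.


Common zeros: {(3, 4)}; count = 1; Bézout bound = 1.

deg(f) = 1, deg(g) = 1, so Bézout bound = 1.
Scan x ∈ F_7. For each x, list the y ∈ F_7 with f(x, y) ≡ 0 and those with g(x, y) ≡ 0 (mod 7); the common zeros in that column are the intersection.
  x = 0: f ≡ 0 at y ∈ {4}; g ≡ 0 at y ∈ {6}; common: ∅.
  x = 1: f ≡ 0 at y ∈ {4}; g ≡ 0 at y ∈ {3}; common: ∅.
  x = 2: f ≡ 0 at y ∈ {4}; g ≡ 0 at y ∈ {0}; common: ∅.
  x = 3: f ≡ 0 at y ∈ {4}; g ≡ 0 at y ∈ {4}; common: {4}.
  x = 4: f ≡ 0 at y ∈ {4}; g ≡ 0 at y ∈ {1}; common: ∅.
  x = 5: f ≡ 0 at y ∈ {4}; g ≡ 0 at y ∈ {5}; common: ∅.
  x = 6: f ≡ 0 at y ∈ {4}; g ≡ 0 at y ∈ {2}; common: ∅.
Collecting: common zeros = {(3, 4)}, so the count is 1.
Comparison with the Bézout bound: 1 ≤ 1 = deg(f)·deg(g), as expected for curves with no common component (the bound is attained).


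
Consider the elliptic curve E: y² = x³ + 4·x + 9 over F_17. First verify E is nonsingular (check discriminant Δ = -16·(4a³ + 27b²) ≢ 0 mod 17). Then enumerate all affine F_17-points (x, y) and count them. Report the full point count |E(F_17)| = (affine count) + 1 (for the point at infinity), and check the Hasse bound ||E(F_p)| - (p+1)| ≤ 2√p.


Affine points = {(0, 3), (0, 14), (2, 5), (2, 12), (4, 2), (4, 15), (5, 1), (5, 16), (8, 3), (8, 14), (9, 3), (9, 14), (12, 0), (14, 2), (14, 15), (16, 2), (16, 15)}; affine count = 17; |E(F_17)| = 18.

Discriminant check: Δ ∝ 4a³ + 27b² = 4·4³ + 27·9² = 4·64 + 27·81 ≡ 12 (mod 17). Nonzero ⇒ E is nonsingular.
For each x ∈ F_17, compute rhs = x³ + 4·x + 9 mod 17, then count y ∈ F_17 with y² ≡ rhs.
  x = 0: rhs = 9, matching y values: 3, 14 (2 points).
  x = 1: rhs = 14, matching y values: none (0 points).
  x = 2: rhs = 8, matching y values: 5, 12 (2 points).
  x = 3: rhs = 14, matching y values: none (0 points).
  x = 4: rhs = 4, matching y values: 2, 15 (2 points).
  x = 5: rhs = 1, matching y values: 1, 16 (2 points).
  x = 6: rhs = 11, matching y values: none (0 points).
  x = 7: rhs = 6, matching y values: none (0 points).
  x = 8: rhs = 9, matching y values: 3, 14 (2 points).
  x = 9: rhs = 9, matching y values: 3, 14 (2 points).
  x = 10: rhs = 12, matching y values: none (0 points).
  x = 11: rhs = 7, matching y values: none (0 points).
  x = 12: rhs = 0, matching y values: 0 (1 points).
  x = 13: rhs = 14, matching y values: none (0 points).
  x = 14: rhs = 4, matching y values: 2, 15 (2 points).
  x = 15: rhs = 10, matching y values: none (0 points).
  x = 16: rhs = 4, matching y values: 2, 15 (2 points).
Total affine count: 17.
Full point count |E(F_17)| = 17 + 1 = 18.
Hasse bound: |18 − (17+1)| = |0| = 0 ≤ 2√17 ≈ 8.2462 ✓.


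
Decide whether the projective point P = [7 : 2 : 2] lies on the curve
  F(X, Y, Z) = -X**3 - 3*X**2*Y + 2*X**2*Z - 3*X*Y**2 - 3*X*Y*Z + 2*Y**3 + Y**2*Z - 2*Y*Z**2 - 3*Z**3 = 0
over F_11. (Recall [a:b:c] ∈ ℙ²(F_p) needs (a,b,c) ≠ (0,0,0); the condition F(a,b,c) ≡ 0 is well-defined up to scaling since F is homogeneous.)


F(7,2,2) ≡ 2 (mod 11); P is NOT on the curve.

Evaluate F(7, 2, 2) term-by-term (mod 11).
  -X**3 ↦ -1·343·1·1 = -343
  -3*X**2*Y ↦ -3·49·2·1 = -294
  2*X**2*Z ↦ 2·49·1·2 = 196
  -3*X*Y**2 ↦ -3·7·4·1 = -84
  -3*X*Y*Z ↦ -3·7·2·2 = -84
  2*Y**3 ↦ 2·1·8·1 = 16
  Y**2*Z ↦ 1·1·4·2 = 8
  -2*Y*Z**2 ↦ -2·1·2·4 = -16
  -3*Z**3 ↦ -3·1·1·8 = -24
Sum: F(7, 2, 2) = (-343) + (-294) + (196) + (-84) + (-84) + (16) + (8) + (-16) + (-24) = -625.
Reducing mod 11: -625 ≡ 2 (mod 11).
Since F(a, b, c) ≡ 2 ≠ 0 (mod 11), P does NOT lie on the curve.


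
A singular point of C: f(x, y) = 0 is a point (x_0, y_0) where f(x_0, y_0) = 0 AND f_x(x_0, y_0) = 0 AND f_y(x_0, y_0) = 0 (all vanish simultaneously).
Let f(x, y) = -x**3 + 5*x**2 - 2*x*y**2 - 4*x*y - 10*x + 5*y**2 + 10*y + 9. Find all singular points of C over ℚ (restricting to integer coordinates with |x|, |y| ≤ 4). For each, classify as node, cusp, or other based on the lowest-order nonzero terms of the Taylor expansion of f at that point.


Singular points: {(2, -1)}; classification: node.

Compute partial derivatives:
  f_x = -3*x**2 + 10*x - 2*y**2 - 4*y - 10.
  f_y = -4*x*y - 4*x + 10*y + 10.
Scan x_0 ∈ {−4, ..., 4}. For each x_0, f_y(x_0, y) is a polynomial in y; find its integer roots y ∈ {−4, ..., 4}, then test f_x and f at those candidates.
  x = -4: f_y(-4, y) = 26*y + 26; vanishes at y ∈ {-1}. (-4, -1): f_x = -96 ≠ 0.
  x = -3: f_y(-3, y) = 22*y + 22; vanishes at y ∈ {-1}. (-3, -1): f_x = -65 ≠ 0.
  x = -2: f_y(-2, y) = 18*y + 18; vanishes at y ∈ {-1}. (-2, -1): f_x = -40 ≠ 0.
  x = -1: f_y(-1, y) = 14*y + 14; vanishes at y ∈ {-1}. (-1, -1): f_x = -21 ≠ 0.
  x = 0: f_y(0, y) = 10*y + 10; vanishes at y ∈ {-1}. (0, -1): f_x = -8 ≠ 0.
  x = 1: f_y(1, y) = 6*y + 6; vanishes at y ∈ {-1}. (1, -1): f_x = -1 ≠ 0.
  x = 2: f_y(2, y) = 2*y + 2; vanishes at y ∈ {-1}. (2, -1): f_x = 0, f = 0 — SINGULAR.
  x = 3: f_y(3, y) = -2*y - 2; vanishes at y ∈ {-1}. (3, -1): f_x = -5 ≠ 0.
  x = 4: f_y(4, y) = -6*y - 6; vanishes at y ∈ {-1}. (4, -1): f_x = -16 ≠ 0.
Only singular point on the grid: (2, -1).
Classify: substitute x = 2 + u, y = -1 + v and expand: f = -u**3 - u**2 - 2*u*v**2 + v**2.
No constant or linear terms (consistent with a singular point). Quadratic part: -u**2 + v**2. Cubic part: -u**3 - 2*u*v**2.
The quadratic part v**2 - u**2 = (v − u)(v + u) splits into two distinct linear factors, so there are two distinct tangent lines y − -1 = ±(x − 2) — this is a node (ordinary double point).
Classification: node.


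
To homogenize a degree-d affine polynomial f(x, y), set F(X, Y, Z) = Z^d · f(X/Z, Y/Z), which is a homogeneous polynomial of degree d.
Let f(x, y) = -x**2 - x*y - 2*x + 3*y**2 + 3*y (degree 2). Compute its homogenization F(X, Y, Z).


F(X, Y, Z) = -X**2 - X*Y - 2*X*Z + 3*Y**2 + 3*Y*Z

deg(f) = 2.
Substitute x = X/Z, y = Y/Z into f, then multiply by Z^2.
  monomial -1·x^2·y^0 ↦ -1·X^2·Y^0·Z^0.
  monomial -1·x^1·y^1 ↦ -1·X^1·Y^1·Z^0.
  monomial -2·x^1·y^0 ↦ -2·X^1·Y^0·Z^1.
  monomial 3·x^0·y^2 ↦ 3·X^0·Y^2·Z^0.
  monomial 3·x^0·y^1 ↦ 3·X^0·Y^1·Z^1.
Collecting: F(X, Y, Z) = -X**2 - X*Y - 2*X*Z + 3*Y**2 + 3*Y*Z.


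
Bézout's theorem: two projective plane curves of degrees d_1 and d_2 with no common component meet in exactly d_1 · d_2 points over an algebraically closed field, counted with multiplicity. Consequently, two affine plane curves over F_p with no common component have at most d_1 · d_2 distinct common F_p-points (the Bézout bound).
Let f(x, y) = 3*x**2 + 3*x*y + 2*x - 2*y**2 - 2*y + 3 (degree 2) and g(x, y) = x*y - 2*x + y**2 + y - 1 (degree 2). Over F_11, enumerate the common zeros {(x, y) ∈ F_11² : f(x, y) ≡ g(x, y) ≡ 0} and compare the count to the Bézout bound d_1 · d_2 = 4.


Common zeros: {(5, 0), (7, 10)}; count = 2; Bézout bound = 4.

deg(f) = 2, deg(g) = 2, so Bézout bound = 4.
Scan x ∈ F_11. For each x, list the y ∈ F_11 with f(x, y) ≡ 0 and those with g(x, y) ≡ 0 (mod 11); the common zeros in that column are the intersection.
  x = 0: f ≡ 0 at y ∈ ∅; g ≡ 0 at y ∈ {3, 7}; common: ∅.
  x = 1: f ≡ 0 at y ∈ ∅; g ≡ 0 at y ∈ {1, 8}; common: ∅.
  x = 2: f ≡ 0 at y ∈ {5, 8}; g ≡ 0 at y ∈ ∅; common: ∅.
  x = 3: f ≡ 0 at y ∈ ∅; g ≡ 0 at y ∈ {9}; common: ∅.
  x = 4: f ≡ 0 at y ∈ {8}; g ≡ 0 at y ∈ ∅; common: ∅.
  x = 5: f ≡ 0 at y ∈ {0, 1}; g ≡ 0 at y ∈ {0, 5}; common: {0}.
  x = 6: f ≡ 0 at y ∈ ∅; g ≡ 0 at y ∈ ∅; common: ∅.
  x = 7: f ≡ 0 at y ∈ {5, 10}; g ≡ 0 at y ∈ {4, 10}; common: {10}.
  x = 8: f ≡ 0 at y ∈ {1, 10}; g ≡ 0 at y ∈ ∅; common: ∅.
  x = 9: f ≡ 0 at y ∈ {0, 7}; g ≡ 0 at y ∈ {6}; common: ∅.
  x = 10: f ≡ 0 at y ∈ ∅; g ≡ 0 at y ∈ ∅; common: ∅.
Collecting: common zeros = {(5, 0), (7, 10)}, so the count is 2.
Comparison with the Bézout bound: 2 ≤ 4 = deg(f)·deg(g), as expected for curves with no common component (the affine F_11-count falls short of the bound because intersections may lie at infinity, over extension fields, or carry multiplicity).


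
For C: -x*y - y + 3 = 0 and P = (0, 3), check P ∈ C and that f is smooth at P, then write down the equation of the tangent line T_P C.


Tangent line at P: -3*x - y + 3 = 0.

Step 1: f(0, 3) = 0, so P lies on C.
Step 2: partial derivatives
  f_x(x, y) = -y, f_y(x, y) = -x - 1.
  f_x(P) = -3, f_y(P) = -1 (gradient nonzero, so P is smooth).
Step 3: tangent line at P: -3·(x − 0) + -1·(y − 3) = 0.
Expanding: -3*x - y + 3 = 0.


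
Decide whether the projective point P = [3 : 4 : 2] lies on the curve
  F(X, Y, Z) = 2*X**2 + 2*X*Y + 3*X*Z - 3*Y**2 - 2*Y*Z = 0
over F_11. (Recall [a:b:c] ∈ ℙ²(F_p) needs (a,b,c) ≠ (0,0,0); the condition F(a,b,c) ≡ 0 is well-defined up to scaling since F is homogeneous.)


F(3,4,2) ≡ 7 (mod 11); P is NOT on the curve.

Evaluate F(3, 4, 2) term-by-term (mod 11).
  2*X**2 ↦ 2·9·1·1 = 18
  2*X*Y ↦ 2·3·4·1 = 24
  3*X*Z ↦ 3·3·1·2 = 18
  -3*Y**2 ↦ -3·1·16·1 = -48
  -2*Y*Z ↦ -2·1·4·2 = -16
Sum: F(3, 4, 2) = (18) + (24) + (18) + (-48) + (-16) = -4.
Reducing mod 11: -4 ≡ 7 (mod 11).
Since F(a, b, c) ≡ 7 ≠ 0 (mod 11), P does NOT lie on the curve.


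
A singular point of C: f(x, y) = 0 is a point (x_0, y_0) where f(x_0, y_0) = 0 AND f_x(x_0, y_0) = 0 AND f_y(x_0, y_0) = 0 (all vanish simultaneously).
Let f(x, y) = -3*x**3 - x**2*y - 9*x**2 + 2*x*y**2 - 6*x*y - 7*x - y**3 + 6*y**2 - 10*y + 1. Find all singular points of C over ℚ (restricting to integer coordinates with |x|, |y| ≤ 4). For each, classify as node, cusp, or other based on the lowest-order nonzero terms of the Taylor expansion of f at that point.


Singular points: {(-1, 1)}; classification: node.

Compute partial derivatives:
  f_x = -9*x**2 - 2*x*y - 18*x + 2*y**2 - 6*y - 7.
  f_y = -x**2 + 4*x*y - 6*x - 3*y**2 + 12*y - 10.
Scan x_0 ∈ {−4, ..., 4}. For each x_0, f_y(x_0, y) is a polynomial in y; find its integer roots y ∈ {−4, ..., 4}, then test f_x and f at those candidates.
  x = -4: f_y(-4, y) = -3*y**2 - 4*y - 2; no integer root y with |y| ≤ 4.
  x = -3: f_y(-3, y) = -3*y**2 - 1; no integer root y with |y| ≤ 4.
  x = -2: f_y(-2, y) = -3*y**2 + 4*y - 2; no integer root y with |y| ≤ 4.
  x = -1: f_y(-1, y) = -3*y**2 + 8*y - 5; vanishes at y ∈ {1}. (-1, 1): f_x = 0, f = 0 — SINGULAR.
  x = 0: f_y(0, y) = -3*y**2 + 12*y - 10; no integer root y with |y| ≤ 4.
  x = 1: f_y(1, y) = -3*y**2 + 16*y - 17; no integer root y with |y| ≤ 4.
  x = 2: f_y(2, y) = -3*y**2 + 20*y - 26; no integer root y with |y| ≤ 4.
  x = 3: f_y(3, y) = -3*y**2 + 24*y - 37; no integer root y with |y| ≤ 4.
  x = 4: f_y(4, y) = -3*y**2 + 28*y - 50; no integer root y with |y| ≤ 4.
Only singular point on the grid: (-1, 1).
Classify: substitute x = -1 + u, y = 1 + v and expand: f = -3*u**3 - u**2*v - u**2 + 2*u*v**2 - v**3 + v**2.
No constant or linear terms (consistent with a singular point). Quadratic part: -u**2 + v**2. Cubic part: -3*u**3 - u**2*v + 2*u*v**2 - v**3.
The quadratic part v**2 - u**2 = (v − u)(v + u) splits into two distinct linear factors, so there are two distinct tangent lines y − 1 = ±(x − -1) — this is a node (ordinary double point).
Classification: node.


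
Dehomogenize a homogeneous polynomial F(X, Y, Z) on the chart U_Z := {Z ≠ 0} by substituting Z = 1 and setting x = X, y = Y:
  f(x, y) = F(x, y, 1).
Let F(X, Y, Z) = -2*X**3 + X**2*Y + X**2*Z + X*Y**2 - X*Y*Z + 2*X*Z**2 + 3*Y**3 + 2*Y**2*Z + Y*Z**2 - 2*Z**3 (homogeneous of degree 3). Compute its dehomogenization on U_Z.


f(x, y) = -2*x**3 + x**2*y + x**2 + x*y**2 - x*y + 2*x + 3*y**3 + 2*y**2 + y - 2

On U_Z we set Z = 1. Each monomial c·X^i·Y^j·Z^k in F becomes c·x^i·y^j·1^k = c·x^i·y^j.
Substituting Z = 1: F(X, Y, 1) = -2*x**3 + x**2*y + x**2 + x*y**2 - x*y + 2*x + 3*y**3 + 2*y**2 + y - 2.
Note: deg(f) ≤ deg(F) = 3; strict inequality happens when F is divisible by Z (lost terms).


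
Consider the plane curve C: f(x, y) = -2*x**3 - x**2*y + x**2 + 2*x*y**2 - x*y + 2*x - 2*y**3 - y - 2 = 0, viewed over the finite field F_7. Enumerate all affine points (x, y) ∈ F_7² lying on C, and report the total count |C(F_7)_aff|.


Affine F_7-points: {(2, 3), (5, 0), (6, 6)}; count = 3.

For each of the 49 pairs (x, y) ∈ F_7², evaluate f(x, y) mod 7. Record the zeros.
  x = 0: [0↦5, 1↦2, 2↦1, 3↦4, 4↦6, 5↦2, 6↦1]  zeros at y ∈ ∅
  x = 1: [0↦6, 1↦3, 2↦6, 3↦3, 4↦3, 5↦1, 6↦6]  zeros at y ∈ ∅
  x = 2: [0↦4, 1↦6, 2↦4, 3↦0, 4↦3, 5↦1, 6↦3]  zeros at y ∈ {3}
  x = 3: [0↦1, 1↦6, 2↦4, 3↦4, 4↦1, 5↦4, 6↦1]  zeros at y ∈ ∅
  x = 4: [0↦6, 1↦5, 2↦1, 3↦3, 4↦6, 5↦5, 6↦2]  zeros at y ∈ ∅
  x = 5: [0↦0, 1↦5, 2↦4, 3↦6, 4↦6, 5↦6, 6↦1]  zeros at y ∈ {0}
  x = 6: [0↦6, 1↦1, 2↦1, 3↦1, 4↦3, 5↦2, 6↦0]  zeros at y ∈ {6}
Collecting zeros: affine points = {(2, 3), (5, 0), (6, 6)}.
Total count |C(F_7)_aff| = 3.


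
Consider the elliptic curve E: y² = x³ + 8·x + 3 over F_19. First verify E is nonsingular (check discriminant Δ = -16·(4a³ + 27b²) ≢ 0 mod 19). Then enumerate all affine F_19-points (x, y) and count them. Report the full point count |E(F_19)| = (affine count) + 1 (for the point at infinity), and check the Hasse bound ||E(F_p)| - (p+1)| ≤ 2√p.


Affine points = {(3, 4), (3, 15), (4, 2), (4, 17), (5, 4), (5, 15), (6, 1), (6, 18), (8, 3), (8, 16), (9, 5), (9, 14), (10, 0), (11, 4), (11, 15), (13, 9), (13, 10), (14, 3), (14, 16), (16, 3), (16, 16), (17, 6), (17, 13)}; affine count = 23; |E(F_19)| = 24.

Discriminant check: Δ ∝ 4a³ + 27b² = 4·8³ + 27·3² = 4·512 + 27·9 ≡ 11 (mod 19). Nonzero ⇒ E is nonsingular.
For each x ∈ F_19, compute rhs = x³ + 8·x + 3 mod 19, then count y ∈ F_19 with y² ≡ rhs.
  x = 0: rhs = 3, matching y values: none (0 points).
  x = 1: rhs = 12, matching y values: none (0 points).
  x = 2: rhs = 8, matching y values: none (0 points).
  x = 3: rhs = 16, matching y values: 4, 15 (2 points).
  x = 4: rhs = 4, matching y values: 2, 17 (2 points).
  x = 5: rhs = 16, matching y values: 4, 15 (2 points).
  x = 6: rhs = 1, matching y values: 1, 18 (2 points).
  x = 7: rhs = 3, matching y values: none (0 points).
  x = 8: rhs = 9, matching y values: 3, 16 (2 points).
  x = 9: rhs = 6, matching y values: 5, 14 (2 points).
  x = 10: rhs = 0, matching y values: 0 (1 points).
  x = 11: rhs = 16, matching y values: 4, 15 (2 points).
  x = 12: rhs = 3, matching y values: none (0 points).
  x = 13: rhs = 5, matching y values: 9, 10 (2 points).
  x = 14: rhs = 9, matching y values: 3, 16 (2 points).
  x = 15: rhs = 2, matching y values: none (0 points).
  x = 16: rhs = 9, matching y values: 3, 16 (2 points).
  x = 17: rhs = 17, matching y values: 6, 13 (2 points).
  x = 18: rhs = 13, matching y values: none (0 points).
Total affine count: 23.
Full point count |E(F_19)| = 23 + 1 = 24.
Hasse bound: |24 − (19+1)| = |4| = 4 ≤ 2√19 ≈ 8.7178 ✓.


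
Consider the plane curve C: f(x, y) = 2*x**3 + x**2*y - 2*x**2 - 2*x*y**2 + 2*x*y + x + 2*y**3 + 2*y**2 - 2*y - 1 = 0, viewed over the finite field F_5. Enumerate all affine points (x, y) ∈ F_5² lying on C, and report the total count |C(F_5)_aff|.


Affine F_5-points: {(0, 3), (1, 0), (2, 1), (3, 3), (4, 2), (4, 3)}; count = 6.

For each of the 25 pairs (x, y) ∈ F_5², evaluate f(x, y) mod 5. Record the zeros.
  x = 0: [0↦4, 1↦1, 2↦4, 3↦0, 4↦1]  zeros at y ∈ {3}
  x = 1: [0↦0, 1↦3, 2↦3, 3↦2, 4↦2]  zeros at y ∈ {0}
  x = 2: [0↦4, 1↦0, 2↦4, 3↦3, 4↦4]  zeros at y ∈ {1}
  x = 3: [0↦3, 1↦4, 2↦4, 3↦0, 4↦4]  zeros at y ∈ {3}
  x = 4: [0↦4, 1↦2, 2↦0, 3↦0, 4↦4]  zeros at y ∈ {2, 3}
Collecting zeros: affine points = {(0, 3), (1, 0), (2, 1), (3, 3), (4, 2), (4, 3)}.
Total count |C(F_5)_aff| = 6.


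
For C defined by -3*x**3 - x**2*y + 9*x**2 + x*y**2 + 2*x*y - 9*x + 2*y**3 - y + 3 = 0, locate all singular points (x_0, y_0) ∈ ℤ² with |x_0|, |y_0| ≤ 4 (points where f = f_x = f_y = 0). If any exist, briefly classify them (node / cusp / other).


Singular points: {(1, 0)}; classification: cusp.

Compute partial derivatives:
  f_x = -9*x**2 - 2*x*y + 18*x + y**2 + 2*y - 9.
  f_y = -x**2 + 2*x*y + 2*x + 6*y**2 - 1.
Scan x_0 ∈ {−4, ..., 4}. For each x_0, f_y(x_0, y) is a polynomial in y; find its integer roots y ∈ {−4, ..., 4}, then test f_x and f at those candidates.
  x = -4: f_y(-4, y) = 6*y**2 - 8*y - 25; no integer root y with |y| ≤ 4.
  x = -3: f_y(-3, y) = 6*y**2 - 6*y - 16; no integer root y with |y| ≤ 4.
  x = -2: f_y(-2, y) = 6*y**2 - 4*y - 9; no integer root y with |y| ≤ 4.
  x = -1: f_y(-1, y) = 6*y**2 - 2*y - 4; vanishes at y ∈ {1}. (-1, 1): f_x = -31 ≠ 0.
  x = 0: f_y(0, y) = 6*y**2 - 1; no integer root y with |y| ≤ 4.
  x = 1: f_y(1, y) = 6*y**2 + 2*y; vanishes at y ∈ {0}. (1, 0): f_x = 0, f = 0 — SINGULAR.
  x = 2: f_y(2, y) = 6*y**2 + 4*y - 1; no integer root y with |y| ≤ 4.
  x = 3: f_y(3, y) = 6*y**2 + 6*y - 4; no integer root y with |y| ≤ 4.
  x = 4: f_y(4, y) = 6*y**2 + 8*y - 9; no integer root y with |y| ≤ 4.
Only singular point on the grid: (1, 0).
Classify: substitute x = 1 + u, y = 0 + v and expand: f = -3*u**3 - u**2*v + u*v**2 + 2*v**3 + v**2.
No constant or linear terms (consistent with a singular point). Quadratic part: v**2. Cubic part: -3*u**3 - u**2*v + u*v**2 + 2*v**3.
The quadratic part v**2 is a perfect square, so there is a single (double) tangent line v = 0, i.e. y = 0. Restricting the cubic part to that line (v = 0) leaves -3*u**3 ≠ 0, so f is not divisible by v and the branch is v² ≈ 3*u**3 to lowest order — this is a cusp.
Classification: cusp.


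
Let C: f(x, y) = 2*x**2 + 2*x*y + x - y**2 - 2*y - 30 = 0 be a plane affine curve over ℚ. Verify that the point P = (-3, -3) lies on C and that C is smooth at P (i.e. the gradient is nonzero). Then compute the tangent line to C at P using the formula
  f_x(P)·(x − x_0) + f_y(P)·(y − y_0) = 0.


Tangent line at P: -17*x - 2*y - 57 = 0.

Step 1: f(-3, -3) = 0, so P lies on C.
Step 2: partial derivatives
  f_x(x, y) = 4*x + 2*y + 1, f_y(x, y) = 2*x - 2*y - 2.
  f_x(P) = -17, f_y(P) = -2 (gradient nonzero, so P is smooth).
Step 3: tangent line at P: -17·(x − -3) + -2·(y − -3) = 0.
Expanding: -17*x - 2*y - 57 = 0.


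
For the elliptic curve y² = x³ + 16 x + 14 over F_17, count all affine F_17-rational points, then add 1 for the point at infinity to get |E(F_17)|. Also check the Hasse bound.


Affine points = {(3, 2), (3, 15), (5, 7), (5, 10), (8, 5), (8, 12), (10, 1), (10, 16), (11, 5), (11, 12), (12, 8), (12, 9), (15, 5), (15, 12)}; affine count = 14; |E(F_17)| = 15.

Discriminant check: Δ ∝ 4a³ + 27b² = 4·16³ + 27·14² = 4·4096 + 27·196 ≡ 1 (mod 17). Nonzero ⇒ E is nonsingular.
For each x ∈ F_17, compute rhs = x³ + 16·x + 14 mod 17, then count y ∈ F_17 with y² ≡ rhs.
  x = 0: rhs = 14, matching y values: none (0 points).
  x = 1: rhs = 14, matching y values: none (0 points).
  x = 2: rhs = 3, matching y values: none (0 points).
  x = 3: rhs = 4, matching y values: 2, 15 (2 points).
  x = 4: rhs = 6, matching y values: none (0 points).
  x = 5: rhs = 15, matching y values: 7, 10 (2 points).
  x = 6: rhs = 3, matching y values: none (0 points).
  x = 7: rhs = 10, matching y values: none (0 points).
  x = 8: rhs = 8, matching y values: 5, 12 (2 points).
  x = 9: rhs = 3, matching y values: none (0 points).
  x = 10: rhs = 1, matching y values: 1, 16 (2 points).
  x = 11: rhs = 8, matching y values: 5, 12 (2 points).
  x = 12: rhs = 13, matching y values: 8, 9 (2 points).
  x = 13: rhs = 5, matching y values: none (0 points).
  x = 14: rhs = 7, matching y values: none (0 points).
  x = 15: rhs = 8, matching y values: 5, 12 (2 points).
  x = 16: rhs = 14, matching y values: none (0 points).
Total affine count: 14.
Full point count |E(F_17)| = 14 + 1 = 15.
Hasse bound: |15 − (17+1)| = |-3| = 3 ≤ 2√17 ≈ 8.2462 ✓.


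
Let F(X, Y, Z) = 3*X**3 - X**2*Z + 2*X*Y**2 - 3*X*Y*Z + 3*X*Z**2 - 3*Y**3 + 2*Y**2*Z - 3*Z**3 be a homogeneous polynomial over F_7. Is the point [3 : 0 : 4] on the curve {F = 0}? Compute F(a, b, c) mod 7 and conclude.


F(3,0,4) ≡ 4 (mod 7); P is NOT on the curve.

Evaluate F(3, 0, 4) term-by-term (mod 7).
  3*X**3 ↦ 3·27·1·1 = 81
  -X**2*Z ↦ -1·9·1·4 = -36
  2*X*Y**2 ↦ 2·3·0·1 = 0
  -3*X*Y*Z ↦ -3·3·0·4 = 0
  3*X*Z**2 ↦ 3·3·1·16 = 144
  -3*Y**3 ↦ -3·1·0·1 = 0
  2*Y**2*Z ↦ 2·1·0·4 = 0
  -3*Z**3 ↦ -3·1·1·64 = -192
Sum: F(3, 0, 4) = (81) + (-36) + (0) + (0) + (144) + (0) + (0) + (-192) = -3.
Reducing mod 7: -3 ≡ 4 (mod 7).
Since F(a, b, c) ≡ 4 ≠ 0 (mod 7), P does NOT lie on the curve.


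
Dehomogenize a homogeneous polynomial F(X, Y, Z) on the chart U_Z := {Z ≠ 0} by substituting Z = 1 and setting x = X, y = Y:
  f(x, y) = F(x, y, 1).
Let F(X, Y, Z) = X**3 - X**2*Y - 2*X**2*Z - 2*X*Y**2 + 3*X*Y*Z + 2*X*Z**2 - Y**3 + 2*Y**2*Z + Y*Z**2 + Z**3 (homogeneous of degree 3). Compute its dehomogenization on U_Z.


f(x, y) = x**3 - x**2*y - 2*x**2 - 2*x*y**2 + 3*x*y + 2*x - y**3 + 2*y**2 + y + 1

On U_Z we set Z = 1. Each monomial c·X^i·Y^j·Z^k in F becomes c·x^i·y^j·1^k = c·x^i·y^j.
Substituting Z = 1: F(X, Y, 1) = x**3 - x**2*y - 2*x**2 - 2*x*y**2 + 3*x*y + 2*x - y**3 + 2*y**2 + y + 1.
Note: deg(f) ≤ deg(F) = 3; strict inequality happens when F is divisible by Z (lost terms).


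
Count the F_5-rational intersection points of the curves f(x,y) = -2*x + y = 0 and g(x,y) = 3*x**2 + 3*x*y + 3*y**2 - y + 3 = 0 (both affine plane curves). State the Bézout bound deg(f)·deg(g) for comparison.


Common zeros: ∅; count = 0; Bézout bound = 2.

deg(f) = 1, deg(g) = 2, so Bézout bound = 2.
Scan x ∈ F_5. For each x, list the y ∈ F_5 with f(x, y) ≡ 0 and those with g(x, y) ≡ 0 (mod 5); the common zeros in that column are the intersection.
  x = 0: f ≡ 0 at y ∈ {0}; g ≡ 0 at y ∈ {1}; common: ∅.
  x = 1: f ≡ 0 at y ∈ {2}; g ≡ 0 at y ∈ ∅; common: ∅.
  x = 2: f ≡ 0 at y ∈ {4}; g ≡ 0 at y ∈ {0}; common: ∅.
  x = 3: f ≡ 0 at y ∈ {1}; g ≡ 0 at y ∈ {0, 4}; common: ∅.
  x = 4: f ≡ 0 at y ∈ {3}; g ≡ 0 at y ∈ {1, 2}; common: ∅.
Collecting: common zeros = ∅, so the count is 0.
Comparison with the Bézout bound: 0 ≤ 2 = deg(f)·deg(g), as expected for curves with no common component (the affine F_5-count falls short of the bound because intersections may lie at infinity, over extension fields, or carry multiplicity).


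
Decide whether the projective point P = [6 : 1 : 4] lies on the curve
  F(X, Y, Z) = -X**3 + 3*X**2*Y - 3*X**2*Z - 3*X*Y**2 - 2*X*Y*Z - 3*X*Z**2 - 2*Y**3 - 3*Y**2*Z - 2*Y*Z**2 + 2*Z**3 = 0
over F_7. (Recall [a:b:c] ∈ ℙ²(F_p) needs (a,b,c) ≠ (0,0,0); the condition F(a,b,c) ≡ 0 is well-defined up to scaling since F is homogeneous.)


F(6,1,4) ≡ 0 (mod 7); P is on the curve.

Evaluate F(6, 1, 4) term-by-term (mod 7).
  -X**3 ↦ -1·216·1·1 = -216
  3*X**2*Y ↦ 3·36·1·1 = 108
  -3*X**2*Z ↦ -3·36·1·4 = -432
  -3*X*Y**2 ↦ -3·6·1·1 = -18
  -2*X*Y*Z ↦ -2·6·1·4 = -48
  -3*X*Z**2 ↦ -3·6·1·16 = -288
  -2*Y**3 ↦ -2·1·1·1 = -2
  -3*Y**2*Z ↦ -3·1·1·4 = -12
  -2*Y*Z**2 ↦ -2·1·1·16 = -32
  2*Z**3 ↦ 2·1·1·64 = 128
Sum: F(6, 1, 4) = (-216) + (108) + (-432) + (-18) + (-48) + (-288) + (-2) + (-12) + (-32) + (128) = -812.
Reducing mod 7: -812 ≡ 0 (mod 7).
Since F(a, b, c) ≡ 0 (mod 7), P lies on the curve.


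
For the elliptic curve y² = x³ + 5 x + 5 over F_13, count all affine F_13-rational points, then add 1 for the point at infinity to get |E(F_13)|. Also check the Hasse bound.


Affine points = {(2, 6), (2, 7), (5, 5), (5, 8), (6, 2), (6, 11), (9, 5), (9, 8), (11, 0), (12, 5), (12, 8)}; affine count = 11; |E(F_13)| = 12.

Discriminant check: Δ ∝ 4a³ + 27b² = 4·5³ + 27·5² = 4·125 + 27·25 ≡ 5 (mod 13). Nonzero ⇒ E is nonsingular.
For each x ∈ F_13, compute rhs = x³ + 5·x + 5 mod 13, then count y ∈ F_13 with y² ≡ rhs.
  x = 0: rhs = 5, matching y values: none (0 points).
  x = 1: rhs = 11, matching y values: none (0 points).
  x = 2: rhs = 10, matching y values: 6, 7 (2 points).
  x = 3: rhs = 8, matching y values: none (0 points).
  x = 4: rhs = 11, matching y values: none (0 points).
  x = 5: rhs = 12, matching y values: 5, 8 (2 points).
  x = 6: rhs = 4, matching y values: 2, 11 (2 points).
  x = 7: rhs = 6, matching y values: none (0 points).
  x = 8: rhs = 11, matching y values: none (0 points).
  x = 9: rhs = 12, matching y values: 5, 8 (2 points).
  x = 10: rhs = 2, matching y values: none (0 points).
  x = 11: rhs = 0, matching y values: 0 (1 points).
  x = 12: rhs = 12, matching y values: 5, 8 (2 points).
Total affine count: 11.
Full point count |E(F_13)| = 11 + 1 = 12.
Hasse bound: |12 − (13+1)| = |-2| = 2 ≤ 2√13 ≈ 7.2111 ✓.


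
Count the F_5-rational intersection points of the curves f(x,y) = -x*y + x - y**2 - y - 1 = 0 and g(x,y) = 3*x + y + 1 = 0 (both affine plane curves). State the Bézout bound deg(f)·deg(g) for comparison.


Common zeros: ∅; count = 0; Bézout bound = 2.

deg(f) = 2, deg(g) = 1, so Bézout bound = 2.
Scan x ∈ F_5. For each x, list the y ∈ F_5 with f(x, y) ≡ 0 and those with g(x, y) ≡ 0 (mod 5); the common zeros in that column are the intersection.
  x = 0: f ≡ 0 at y ∈ ∅; g ≡ 0 at y ∈ {4}; common: ∅.
  x = 1: f ≡ 0 at y ∈ {0, 3}; g ≡ 0 at y ∈ {1}; common: ∅.
  x = 2: f ≡ 0 at y ∈ ∅; g ≡ 0 at y ∈ {3}; common: ∅.
  x = 3: f ≡ 0 at y ∈ {2, 4}; g ≡ 0 at y ∈ {0}; common: ∅.
  x = 4: f ≡ 0 at y ∈ ∅; g ≡ 0 at y ∈ {2}; common: ∅.
Collecting: common zeros = ∅, so the count is 0.
Comparison with the Bézout bound: 0 ≤ 2 = deg(f)·deg(g), as expected for curves with no common component (the affine F_5-count falls short of the bound because intersections may lie at infinity, over extension fields, or carry multiplicity).


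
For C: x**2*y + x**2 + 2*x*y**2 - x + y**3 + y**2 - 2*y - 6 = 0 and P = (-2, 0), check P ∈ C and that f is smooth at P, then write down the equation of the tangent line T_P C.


Tangent line at P: -5*x + 2*y - 10 = 0.

Step 1: f(-2, 0) = 0, so P lies on C.
Step 2: partial derivatives
  f_x(x, y) = 2*x*y + 2*x + 2*y**2 - 1, f_y(x, y) = x**2 + 4*x*y + 3*y**2 + 2*y - 2.
  f_x(P) = -5, f_y(P) = 2 (gradient nonzero, so P is smooth).
Step 3: tangent line at P: -5·(x − -2) + 2·(y − 0) = 0.
Expanding: -5*x + 2*y - 10 = 0.


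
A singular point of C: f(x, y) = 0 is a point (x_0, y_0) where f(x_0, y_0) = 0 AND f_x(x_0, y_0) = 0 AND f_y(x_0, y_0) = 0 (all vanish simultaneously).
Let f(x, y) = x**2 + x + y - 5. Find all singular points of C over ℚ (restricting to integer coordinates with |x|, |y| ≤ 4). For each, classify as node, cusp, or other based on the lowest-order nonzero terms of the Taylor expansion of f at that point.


No singular points in the scanned grid; C is smooth there.

Compute partial derivatives:
  f_x = 2*x + 1.
  f_y = 1.
f_y = 1 is a nonzero constant, so f_y never vanishes: no point (x, y) can satisfy f = f_x = f_y = 0. In particular no (x, y) ∈ {−4, ..., 4}² is singular; the curve is smooth.


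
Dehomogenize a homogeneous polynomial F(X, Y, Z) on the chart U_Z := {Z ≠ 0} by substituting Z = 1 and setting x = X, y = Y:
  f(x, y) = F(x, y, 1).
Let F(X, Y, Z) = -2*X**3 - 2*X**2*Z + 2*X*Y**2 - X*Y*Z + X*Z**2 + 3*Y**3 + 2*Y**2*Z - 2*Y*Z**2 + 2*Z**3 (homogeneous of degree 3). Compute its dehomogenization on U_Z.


f(x, y) = -2*x**3 - 2*x**2 + 2*x*y**2 - x*y + x + 3*y**3 + 2*y**2 - 2*y + 2

On U_Z we set Z = 1. Each monomial c·X^i·Y^j·Z^k in F becomes c·x^i·y^j·1^k = c·x^i·y^j.
Substituting Z = 1: F(X, Y, 1) = -2*x**3 - 2*x**2 + 2*x*y**2 - x*y + x + 3*y**3 + 2*y**2 - 2*y + 2.
Note: deg(f) ≤ deg(F) = 3; strict inequality happens when F is divisible by Z (lost terms).


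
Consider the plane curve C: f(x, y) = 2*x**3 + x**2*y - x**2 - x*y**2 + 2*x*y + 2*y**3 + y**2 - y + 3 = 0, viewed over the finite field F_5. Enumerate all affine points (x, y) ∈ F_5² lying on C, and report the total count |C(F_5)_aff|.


Affine F_5-points: {(0, 1), (1, 4), (2, 0), (2, 4), (3, 4), (4, 0), (4, 2)}; count = 7.

For each of the 25 pairs (x, y) ∈ F_5², evaluate f(x, y) mod 5. Record the zeros.
  x = 0: [0↦3, 1↦0, 2↦1, 3↦3, 4↦3]  zeros at y ∈ {1}
  x = 1: [0↦4, 1↦3, 2↦4, 3↦4, 4↦0]  zeros at y ∈ {4}
  x = 2: [0↦0, 1↦3, 2↦1, 3↦1, 4↦0]  zeros at y ∈ {0, 4}
  x = 3: [0↦3, 1↦2, 2↦4, 3↦1, 4↦0]  zeros at y ∈ {4}
  x = 4: [0↦0, 1↦2, 2↦0, 3↦1, 4↦2]  zeros at y ∈ {0, 2}
Collecting zeros: affine points = {(0, 1), (1, 4), (2, 0), (2, 4), (3, 4), (4, 0), (4, 2)}.
Total count |C(F_5)_aff| = 7.


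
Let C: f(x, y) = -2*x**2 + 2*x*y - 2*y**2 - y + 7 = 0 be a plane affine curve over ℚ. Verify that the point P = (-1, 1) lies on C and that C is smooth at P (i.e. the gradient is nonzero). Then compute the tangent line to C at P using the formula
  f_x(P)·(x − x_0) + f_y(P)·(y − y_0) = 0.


Tangent line at P: 6*x - 7*y + 13 = 0.

Step 1: f(-1, 1) = 0, so P lies on C.
Step 2: partial derivatives
  f_x(x, y) = -4*x + 2*y, f_y(x, y) = 2*x - 4*y - 1.
  f_x(P) = 6, f_y(P) = -7 (gradient nonzero, so P is smooth).
Step 3: tangent line at P: 6·(x − -1) + -7·(y − 1) = 0.
Expanding: 6*x - 7*y + 13 = 0.


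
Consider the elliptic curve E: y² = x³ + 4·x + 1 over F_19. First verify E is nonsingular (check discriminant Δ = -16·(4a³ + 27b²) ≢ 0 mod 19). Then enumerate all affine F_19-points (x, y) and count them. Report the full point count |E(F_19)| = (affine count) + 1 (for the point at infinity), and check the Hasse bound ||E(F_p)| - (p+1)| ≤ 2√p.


Affine points = {(0, 1), (0, 18), (1, 5), (1, 14), (2, 6), (2, 13), (4, 9), (4, 10), (7, 7), (7, 12), (9, 5), (9, 14), (15, 4), (15, 15), (16, 0), (17, 2), (17, 17)}; affine count = 17; |E(F_19)| = 18.

Discriminant check: Δ ∝ 4a³ + 27b² = 4·4³ + 27·1² = 4·64 + 27·1 ≡ 17 (mod 19). Nonzero ⇒ E is nonsingular.
For each x ∈ F_19, compute rhs = x³ + 4·x + 1 mod 19, then count y ∈ F_19 with y² ≡ rhs.
  x = 0: rhs = 1, matching y values: 1, 18 (2 points).
  x = 1: rhs = 6, matching y values: 5, 14 (2 points).
  x = 2: rhs = 17, matching y values: 6, 13 (2 points).
  x = 3: rhs = 2, matching y values: none (0 points).
  x = 4: rhs = 5, matching y values: 9, 10 (2 points).
  x = 5: rhs = 13, matching y values: none (0 points).
  x = 6: rhs = 13, matching y values: none (0 points).
  x = 7: rhs = 11, matching y values: 7, 12 (2 points).
  x = 8: rhs = 13, matching y values: none (0 points).
  x = 9: rhs = 6, matching y values: 5, 14 (2 points).
  x = 10: rhs = 15, matching y values: none (0 points).
  x = 11: rhs = 8, matching y values: none (0 points).
  x = 12: rhs = 10, matching y values: none (0 points).
  x = 13: rhs = 8, matching y values: none (0 points).
  x = 14: rhs = 8, matching y values: none (0 points).
  x = 15: rhs = 16, matching y values: 4, 15 (2 points).
  x = 16: rhs = 0, matching y values: 0 (1 points).
  x = 17: rhs = 4, matching y values: 2, 17 (2 points).
  x = 18: rhs = 15, matching y values: none (0 points).
Total affine count: 17.
Full point count |E(F_19)| = 17 + 1 = 18.
Hasse bound: |18 − (19+1)| = |-2| = 2 ≤ 2√19 ≈ 8.7178 ✓.
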